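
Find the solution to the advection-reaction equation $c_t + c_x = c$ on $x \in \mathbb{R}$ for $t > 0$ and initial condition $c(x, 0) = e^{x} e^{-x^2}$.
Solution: Substitute $c = e^{x}u$.
Then $c_x = e^{x}(u_x + u)$, $c_t = e^{x}u_t$; substituting and dividing by $e^{x}$, the lower-order terms cancel: $u_t + u_x = 0$ (standard advection equation).
Data for $u$: $u(x,0) = e^{-x}c(x,0) = e^{-x^2}$.
By characteristics ($dx/dt = 1$), $u(x,t) = f(x - t)$ with $f = u( \cdot , 0)$.
So $u(x,t) = e^{-(-t + x)^2}$, and $c(x,t) = e^{x}u(x,t)$.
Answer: $c(x, t) = e^{x} e^{-(-t + x)^2}$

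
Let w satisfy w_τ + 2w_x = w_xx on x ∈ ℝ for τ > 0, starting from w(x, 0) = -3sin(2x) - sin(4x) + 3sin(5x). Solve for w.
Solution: Change to a moving frame: let η = x - 2τ, σ = τ and write w(x,τ) = u(η,σ).
By the chain rule w_τ = u_σ - 2u_η, w_x = u_η, w_xx = u_ηη.
Then w_τ + 2w_x = u_σ: the advection term cancels and the PDE becomes the heat equation u_σ = u_ηη on η ∈ ℝ.
Initial data: u(η,0) = w(η,0) = -3sin(2η) - sin(4η) + 3sin(5η).
On η ∈ ℝ each mode satisfies (sin(nη))″ = -n² sin(nη), so exp(-n²σ) sin(nη) solves the heat equation; by superposition u(η,σ) = Σ c_n exp(-n²σ) sin(nη).
Reading off the coefficients: c_2=-3, c_4=-1, c_5=3, so u(η,σ) = -3exp(-4σ)sin(2η) - exp(-16σ)sin(4η) + 3exp(-25σ)sin(5η).
Substituting back η = x - 2τ, σ = τ: w(x,τ) = u(x - 2τ, τ).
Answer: w(x, τ) = -3exp(-4τ)sin(2x - 4τ) - exp(-16τ)sin(4x - 8τ) + 3exp(-25τ)sin(5x - 10τ)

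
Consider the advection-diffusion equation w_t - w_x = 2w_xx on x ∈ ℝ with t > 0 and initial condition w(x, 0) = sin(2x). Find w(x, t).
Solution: Change to a moving frame: let η = x + t, σ = t and write w(x,t) = u(η,σ).
By the chain rule w_t = u_σ + u_η, w_x = u_η, w_xx = u_ηη.
Then w_t - w_x = u_σ: the advection term cancels and the PDE becomes the heat equation u_σ = 2u_ηη on η ∈ ℝ.
Initial data: u(η,0) = w(η,0) = sin(2η).
On η ∈ ℝ each mode satisfies (sin(nη))″ = -n² sin(nη), so exp(-2n²σ) sin(nη) solves the heat equation; by superposition u(η,σ) = Σ c_n exp(-2n²σ) sin(nη).
Reading off the coefficients: c_2=1, so u(η,σ) = exp(-8σ)sin(2η).
Substituting back η = x + t, σ = t: w(x,t) = u(x + t, t).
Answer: w(x, t) = exp(-8t)sin(2t + 2x)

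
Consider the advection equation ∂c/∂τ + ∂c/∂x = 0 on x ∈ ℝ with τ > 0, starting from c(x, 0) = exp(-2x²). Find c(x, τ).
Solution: By method of characteristics (waves move right with speed 1):
Along characteristics x - τ = const, c is constant, so c(x,τ) = f(x - τ) with f = c(·, 0).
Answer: c(x, τ) = exp(-2(x - τ)²)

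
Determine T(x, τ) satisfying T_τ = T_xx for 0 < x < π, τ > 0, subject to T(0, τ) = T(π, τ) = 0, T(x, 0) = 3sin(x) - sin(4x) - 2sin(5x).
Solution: Separating variables: T = Σ c_n exp(-n²τ) sin(nx). From T(x,0) = 3sin(x) - sin(4x) - 2sin(5x): c_1=3, c_4=-1, c_5=-2.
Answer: T(x, τ) = 3exp(-τ)sin(x) - exp(-16τ)sin(4x) - 2exp(-25τ)sin(5x)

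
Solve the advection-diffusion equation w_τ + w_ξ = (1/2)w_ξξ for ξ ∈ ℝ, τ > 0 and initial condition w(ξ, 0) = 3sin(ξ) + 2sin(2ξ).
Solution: Change to a moving frame: let η = ξ - τ, σ = τ and write w(ξ,τ) = u(η,σ).
By the chain rule w_τ = u_σ - u_η, w_ξ = u_η, w_ξξ = u_ηη.
Then w_τ + w_ξ = u_σ: the advection term cancels and the PDE becomes the heat equation u_σ = (1/2)u_ηη on η ∈ ℝ.
Initial data: u(η,0) = w(η,0) = 3sin(η) + 2sin(2η).
On η ∈ ℝ each mode satisfies (sin(nη))″ = -n² sin(nη), so exp(-n²σ/2) sin(nη) solves the heat equation; by superposition u(η,σ) = Σ c_n exp(-n²σ/2) sin(nη).
Reading off the coefficients: c_1=3, c_2=2, so u(η,σ) = 2exp(-2σ)sin(2η) + 3exp(-σ/2)sin(η).
Substituting back η = ξ - τ, σ = τ: w(ξ,τ) = u(ξ - τ, τ).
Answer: w(ξ, τ) = 2exp(-2τ)sin(2ξ - 2τ) + 3exp(-τ/2)sin(ξ - τ)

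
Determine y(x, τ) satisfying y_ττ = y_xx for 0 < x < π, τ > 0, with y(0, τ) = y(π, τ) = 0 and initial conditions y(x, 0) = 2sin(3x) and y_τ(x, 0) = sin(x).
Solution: Separating variables: y = Σ [A_n cos(ω_n τ) + B_n sin(ω_n τ)] sin(nx), ω_n = n. From ICs (B_n = velocity coefficient / ω_n): A_3=2, B_1=1.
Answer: y(x, τ) = sin(x)sin(τ) + 2sin(3x)cos(3τ)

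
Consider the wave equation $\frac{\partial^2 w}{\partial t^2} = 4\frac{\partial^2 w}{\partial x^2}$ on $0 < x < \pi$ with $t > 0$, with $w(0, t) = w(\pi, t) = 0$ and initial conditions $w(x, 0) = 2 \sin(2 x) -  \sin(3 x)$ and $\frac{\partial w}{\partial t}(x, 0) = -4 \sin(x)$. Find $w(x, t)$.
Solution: Separating variables: $w = \sum [A_n \cos(\omega_n t) + B_n \sin(\omega_n t)] \sin(nx)$, $\omega_n = 2n$. From ICs ($B_n$ = velocity coefficient / $\omega_n$): $A_2=2, A_3=-1, B_1=-2$.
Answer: $w(x, t) = -2 \sin(2 t) \sin(x) + 2 \sin(2 x) \cos(4 t) -  \sin(3 x) \cos(6 t)$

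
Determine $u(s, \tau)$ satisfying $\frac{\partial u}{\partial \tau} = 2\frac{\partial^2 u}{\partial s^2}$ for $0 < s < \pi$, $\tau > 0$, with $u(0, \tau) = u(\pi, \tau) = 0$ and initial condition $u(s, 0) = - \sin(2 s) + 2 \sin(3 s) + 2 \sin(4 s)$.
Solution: Using separation of variables $u = X(s)T(\tau)$:
Eigenfunctions: $\sin(ns)$, $n = 1, 2, 3, \ldots$
General solution: $u(s, \tau) = \sum c_n \sin(ns) e^{-2n^2 \tau}$
Matching $u(s,0) = - \sin(2 s) + 2 \sin(3 s) + 2 \sin(4 s)$ term by term: $c_2=-1, c_3=2, c_4=2$.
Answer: $u(s, \tau) = - e^{-8 \tau} \sin(2 s) + 2 e^{-18 \tau} \sin(3 s) + 2 e^{-32 \tau} \sin(4 s)$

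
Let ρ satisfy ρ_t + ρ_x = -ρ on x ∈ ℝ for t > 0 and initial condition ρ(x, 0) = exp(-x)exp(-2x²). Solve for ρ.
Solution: Substitute ρ = exp(-x)u, i.e. u = exp(x)ρ.
By the product rule, ρ_x = exp(-x)(u_x - u), ρ_t = exp(-x)u_t.
Substituting into the PDE and dividing by exp(-x): u_t + (u_x - u) = -u.
The lower-order terms cancel, leaving the standard advection equation u_t + u_x = 0.
Initial data for u: u(x,0) = exp(x)ρ(x,0) = exp(-2x²).
Solve for u:
  By method of characteristics (waves move right with speed 1):
  Along characteristics x - t = const, u is constant, so u(x,t) = f(x - t) with f = u(·, 0).
Hence u(x,t) = exp(-2(-t + x)²).
Transform back: ρ(x,t) = exp(-x)u(x,t).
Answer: ρ(x, t) = exp(-x)exp(-2(-t + x)²)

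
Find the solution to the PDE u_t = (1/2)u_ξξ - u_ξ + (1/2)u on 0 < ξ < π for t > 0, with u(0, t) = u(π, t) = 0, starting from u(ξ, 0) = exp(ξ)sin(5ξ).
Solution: Substitute u = exp(ξ)w, i.e. w = exp(-ξ)u.
By the product rule, u_ξ = exp(ξ)(w_ξ + w), u_ξξ = exp(ξ)(w_ξξ + 2w_ξ + w), u_t = exp(ξ)w_t.
Substituting into the PDE and dividing by exp(ξ): w_t = (1/2)(w_ξξ + 2w_ξ + w) - (w_ξ + w) + (1/2)w.
The lower-order terms cancel, leaving the standard heat equation w_t = (1/2)w_ξξ.
Initial data for w: w(ξ,0) = exp(-ξ)u(ξ,0) = sin(5ξ). The boundary conditions carry over: w(0,t) = w(π,t) = 0.
Solve for w:
  Using separation of variables w = X(ξ)T(t):
  Eigenfunctions: sin(nξ), n = 1, 2, 3, ...
  General solution: w(ξ, t) = Σ c_n sin(nξ) exp(-n² t/2)
  Matching w(ξ,0) = sin(5ξ) term by term: c_5=1.
Hence w(ξ,t) = exp(-25t/2)sin(5ξ).
Transform back: u(ξ,t) = exp(ξ)w(ξ,t).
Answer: u(ξ, t) = exp(-25t/2)exp(ξ)sin(5ξ)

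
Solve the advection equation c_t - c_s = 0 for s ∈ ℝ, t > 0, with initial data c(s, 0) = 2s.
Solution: By method of characteristics (waves move left with speed 1):
Along characteristics s + t = const, c is constant, so c(s,t) = f(s + t) with f = c(·, 0).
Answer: c(s, t) = 2s + 2t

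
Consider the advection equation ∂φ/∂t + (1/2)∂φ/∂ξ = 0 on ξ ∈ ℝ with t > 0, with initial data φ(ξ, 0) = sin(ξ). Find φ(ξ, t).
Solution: By method of characteristics (waves move right with speed 1/2):
Along characteristics ξ - (1/2)t = const, φ is constant, so φ(ξ,t) = f(ξ - (1/2)t) with f = φ(·, 0).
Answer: φ(ξ, t) = -sin(t/2 - ξ)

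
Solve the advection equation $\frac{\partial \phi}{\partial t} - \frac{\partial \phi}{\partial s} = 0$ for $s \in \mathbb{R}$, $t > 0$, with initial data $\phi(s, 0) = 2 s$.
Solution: By method of characteristics (waves move left with speed 1):
Along characteristics $s + t =$ const, $\phi$ is constant, so $\phi(s,t) = f(s + t)$ with $f = \phi( \cdot , 0)$.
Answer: $\phi(s, t) = 2 s + 2 t$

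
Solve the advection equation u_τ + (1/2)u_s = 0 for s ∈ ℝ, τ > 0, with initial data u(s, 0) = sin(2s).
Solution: By method of characteristics (waves move right with speed 1/2):
Along characteristics s - (1/2)τ = const, u is constant, so u(s,τ) = f(s - (1/2)τ) with f = u(·, 0).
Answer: u(s, τ) = sin(2s - τ)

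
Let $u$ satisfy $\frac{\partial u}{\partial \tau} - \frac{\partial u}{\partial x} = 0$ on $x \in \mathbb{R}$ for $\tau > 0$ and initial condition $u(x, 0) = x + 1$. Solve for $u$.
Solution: By method of characteristics (waves move left with speed 1):
Along characteristics $x + \tau =$ const, $u$ is constant, so $u(x,\tau) = f(x + \tau)$ with $f = u( \cdot , 0)$.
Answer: $u(x, \tau) = \tau + x + 1$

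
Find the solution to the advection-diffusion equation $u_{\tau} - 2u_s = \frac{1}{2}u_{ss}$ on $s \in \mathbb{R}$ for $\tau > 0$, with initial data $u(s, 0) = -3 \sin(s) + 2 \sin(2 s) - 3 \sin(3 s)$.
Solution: Change to a moving frame: let $\eta = s + 2\tau$, $\sigma = \tau$ and write $u(s,\tau) = w(\eta,\sigma)$.
By the chain rule $u_{\tau} = w_{\sigma} + 2w_{\eta}$, $u_s = w_{\eta}$, $u_{ss} = w_{\eta\eta}$.
Then $u_{\tau} - 2u_s = w_{\sigma}$: the advection term cancels and the PDE becomes the heat equation $w_{\sigma} = \frac{1}{2}w_{\eta\eta}$ on $\eta \in \mathbb{R}$.
Initial data: $w(\eta,0) = u(\eta,0) = -3 \sin(\eta) + 2 \sin(2 \eta) - 3 \sin(3 \eta)$.
On $\eta \in \mathbb{R}$ each mode satisfies $(\sin(n\eta))'' = -n^2 \sin(n\eta)$, so $e^{-n^2\sigma/2} \sin(n\eta)$ solves the heat equation; by superposition $w(\eta,\sigma) = \sum c_n e^{-n^2\sigma/2} \sin(n\eta)$.
Reading off the coefficients: $c_1=-3, c_2=2, c_3=-3$, so $w(\eta,\sigma) = 2 e^{-2 \sigma} \sin(2 \eta) - 3 e^{-\sigma/2} \sin(\eta) - 3 e^{-9 \sigma/2} \sin(3 \eta)$.
Substituting back $\eta = s + 2\tau$, $\sigma = \tau$: $u(s,\tau) = w(s + 2\tau, \tau)$.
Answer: $u(s, \tau) = 2 e^{-2 \tau} \sin(4 \tau + 2 s) - 3 e^{-\tau/2} \sin(2 \tau + s) - 3 e^{-9 \tau/2} \sin(6 \tau + 3 s)$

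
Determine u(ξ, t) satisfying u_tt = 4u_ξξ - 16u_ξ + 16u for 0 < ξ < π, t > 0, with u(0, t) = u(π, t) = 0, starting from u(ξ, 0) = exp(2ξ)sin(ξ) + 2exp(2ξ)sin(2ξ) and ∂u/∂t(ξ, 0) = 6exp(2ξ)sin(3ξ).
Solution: Substitute u = exp(2ξ)w.
Then u_ξ = exp(2ξ)(w_ξ + 2w), u_ξξ = exp(2ξ)(w_ξξ + 4w_ξ + 4w), u_tt = exp(2ξ)w_tt; substituting and dividing by exp(2ξ), the lower-order terms cancel: w_tt = 4w_ξξ (standard wave equation).
Data for w: w(ξ,0) = exp(-2ξ)u(ξ,0) = sin(ξ) + 2sin(2ξ); w_t(ξ,0) = exp(-2ξ)u_t(ξ,0) = 6sin(3ξ). The boundary conditions carry over: w(0,t) = w(π,t) = 0.
Separating variables: w = Σ [A_n cos(ω_n t) + B_n sin(ω_n t)] sin(nξ), ω_n = 2n. From ICs (B_n = velocity coefficient / ω_n): A_1=1, A_2=2, B_3=1.
So w(ξ,t) = sin(6t)sin(3ξ) + sin(ξ)cos(2t) + 2sin(2ξ)cos(4t), and u(ξ,t) = exp(2ξ)w(ξ,t).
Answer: u(ξ, t) = exp(2ξ)sin(6t)sin(3ξ) + exp(2ξ)sin(ξ)cos(2t) + 2exp(2ξ)sin(2ξ)cos(4t)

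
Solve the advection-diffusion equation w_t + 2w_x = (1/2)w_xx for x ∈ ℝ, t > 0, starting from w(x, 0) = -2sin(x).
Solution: Change to a moving frame: let η = x - 2t, σ = t and write w(x,t) = u(η,σ).
By the chain rule w_t = u_σ - 2u_η, w_x = u_η, w_xx = u_ηη.
Then w_t + 2w_x = u_σ: the advection term cancels and the PDE becomes the heat equation u_σ = (1/2)u_ηη on η ∈ ℝ.
Initial data: u(η,0) = w(η,0) = -2sin(η).
On η ∈ ℝ each mode satisfies (sin(nη))″ = -n² sin(nη), so exp(-n²σ/2) sin(nη) solves the heat equation; by superposition u(η,σ) = Σ c_n exp(-n²σ/2) sin(nη).
Reading off the coefficients: c_1=-2, so u(η,σ) = -2exp(-σ/2)sin(η).
Substituting back η = x - 2t, σ = t: w(x,t) = u(x - 2t, t).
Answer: w(x, t) = 2exp(-t/2)sin(2t - x)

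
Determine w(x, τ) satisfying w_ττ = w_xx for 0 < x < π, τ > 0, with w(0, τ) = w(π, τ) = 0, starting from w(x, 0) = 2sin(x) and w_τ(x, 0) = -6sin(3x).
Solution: Using separation of variables w = X(x)T(τ):
Eigenfunctions: sin(nx), n = 1, 2, 3, ...
General solution: w(x, τ) = Σ [A_n cos(n τ) + B_n sin(n τ)] sin(nx)
From w(x,0) = 2sin(x): A_1=2. From w_τ(x,0) = -6sin(3x), using w_τ(x,0) = Σ ω_n B_n sin(nx) with ω_n = n: B_3 = (-6)/3 = -2.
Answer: w(x, τ) = 2sin(x)cos(τ) - 2sin(3x)sin(3τ)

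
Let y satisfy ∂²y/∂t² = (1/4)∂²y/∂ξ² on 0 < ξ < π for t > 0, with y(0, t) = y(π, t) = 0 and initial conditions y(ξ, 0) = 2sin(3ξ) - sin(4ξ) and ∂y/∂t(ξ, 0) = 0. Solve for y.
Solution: Separating variables: y = Σ [A_n cos(ω_n t) + B_n sin(ω_n t)] sin(nξ), ω_n = n/2. From ICs: A_3=2, A_4=-1.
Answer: y(ξ, t) = 2sin(3ξ)cos(3t/2) - sin(4ξ)cos(2t)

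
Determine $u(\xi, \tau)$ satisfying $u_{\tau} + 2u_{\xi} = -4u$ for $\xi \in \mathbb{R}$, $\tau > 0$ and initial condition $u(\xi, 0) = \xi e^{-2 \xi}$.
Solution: Substitute $u = e^{-2\xi}w$.
Then $u_{\xi} = e^{-2\xi}(w_{\xi} - 2w)$, $u_{\tau} = e^{-2\xi}w_{\tau}$; substituting and dividing by $e^{-2\xi}$, the lower-order terms cancel: $w_{\tau} + 2w_{\xi} = 0$ (standard advection equation).
Data for $w$: $w(\xi,0) = e^{2\xi}u(\xi,0) = \xi$.
By characteristics ($d\xi/d\tau = 2$), $w(\xi,\tau) = f(\xi - 2\tau)$ with $f = w( \cdot , 0)$.
So $w(\xi,\tau) = \xi - 2 \tau$, and $u(\xi,\tau) = e^{-2\xi}w(\xi,\tau)$.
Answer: $u(\xi, \tau) = -2 \tau e^{-2 \xi} + \xi e^{-2 \xi}$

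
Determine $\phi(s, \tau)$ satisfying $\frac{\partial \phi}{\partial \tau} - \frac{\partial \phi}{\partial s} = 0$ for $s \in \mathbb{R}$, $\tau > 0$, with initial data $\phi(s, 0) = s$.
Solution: By method of characteristics (waves move left with speed 1):
Along characteristics $s + \tau =$ const, $\phi$ is constant, so $\phi(s,\tau) = f(s + \tau)$ with $f = \phi( \cdot , 0)$.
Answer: $\phi(s, \tau) = \tau + s$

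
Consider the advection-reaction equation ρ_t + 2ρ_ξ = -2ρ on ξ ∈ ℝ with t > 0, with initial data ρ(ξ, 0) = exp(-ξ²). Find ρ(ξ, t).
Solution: Substitute ρ = exp(-2t)u, i.e. u = exp(2t)ρ.
By the product rule, ρ_t = exp(-2t)(u_t - 2u), ρ_ξ = exp(-2t)u_ξ.
Substituting into the PDE and dividing by exp(-2t): u_t - 2u + 2u_ξ = -2u.
The lower-order terms cancel, leaving the standard advection equation u_t + 2u_ξ = 0.
Initial data for u: u(ξ,0) = ρ(ξ,0) = exp(-ξ²).
Solve for u:
  By method of characteristics (waves move right with speed 2):
  Along characteristics ξ - 2t = const, u is constant, so u(ξ,t) = f(ξ - 2t) with f = u(·, 0).
Hence u(ξ,t) = exp(-(-2t + ξ)²).
Transform back: ρ(ξ,t) = exp(-2t)u(ξ,t).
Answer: ρ(ξ, t) = exp(-2t)exp(-(-2t + ξ)²)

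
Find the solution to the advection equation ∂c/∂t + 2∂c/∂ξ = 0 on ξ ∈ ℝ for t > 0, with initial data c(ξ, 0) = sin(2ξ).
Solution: By characteristics (dξ/dt = 2), c(ξ,t) = f(ξ - 2t) with f = c(·, 0).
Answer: c(ξ, t) = -sin(4t - 2ξ)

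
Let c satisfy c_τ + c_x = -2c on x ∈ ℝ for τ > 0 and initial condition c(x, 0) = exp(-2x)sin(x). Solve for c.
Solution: Substitute c = exp(-2x)u, i.e. u = exp(2x)c.
By the product rule, c_x = exp(-2x)(u_x - 2u), c_τ = exp(-2x)u_τ.
Substituting into the PDE and dividing by exp(-2x): u_τ + (u_x - 2u) = -2u.
The lower-order terms cancel, leaving the standard advection equation u_τ + u_x = 0.
Initial data for u: u(x,0) = exp(2x)c(x,0) = sin(x).
Solve for u:
  By method of characteristics (waves move right with speed 1):
  Along characteristics x - τ = const, u is constant, so u(x,τ) = f(x - τ) with f = u(·, 0).
Hence u(x,τ) = sin(x - τ).
Transform back: c(x,τ) = exp(-2x)u(x,τ).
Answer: c(x, τ) = exp(-2x)sin(x - τ)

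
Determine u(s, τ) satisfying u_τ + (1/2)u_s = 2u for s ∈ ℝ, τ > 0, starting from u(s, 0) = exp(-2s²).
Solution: Substitute u = exp(2τ)w.
Then u_τ = exp(2τ)(w_τ + 2w), u_s = exp(2τ)w_s; substituting and dividing by exp(2τ), the lower-order terms cancel: w_τ + (1/2)w_s = 0 (standard advection equation).
Data for w: w(s,0) = u(s,0) = exp(-2s²).
By characteristics (ds/dτ = 1/2), w(s,τ) = f(s - (1/2)τ) with f = w(·, 0).
So w(s,τ) = exp(-2(s - τ/2)²), and u(s,τ) = exp(2τ)w(s,τ).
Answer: u(s, τ) = exp(2τ)exp(-2(s - τ/2)²)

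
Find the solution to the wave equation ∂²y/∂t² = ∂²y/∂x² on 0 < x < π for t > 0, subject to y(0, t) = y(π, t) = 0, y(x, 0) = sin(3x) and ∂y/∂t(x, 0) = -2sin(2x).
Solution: Separating variables: y = Σ [A_n cos(ω_n t) + B_n sin(ω_n t)] sin(nx), ω_n = n. From ICs (B_n = velocity coefficient / ω_n): A_3=1, B_2=-1.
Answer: y(x, t) = -sin(2t)sin(2x) + sin(3x)cos(3t)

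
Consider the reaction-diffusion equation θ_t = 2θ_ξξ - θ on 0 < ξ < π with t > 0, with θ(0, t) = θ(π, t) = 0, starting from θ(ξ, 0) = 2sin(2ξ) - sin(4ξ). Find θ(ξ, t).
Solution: Substitute θ = exp(-t)u, i.e. u = exp(t)θ.
By the product rule, θ_t = exp(-t)(u_t - u), θ_ξξ = exp(-t)u_ξξ.
Substituting into the PDE and dividing by exp(-t): u_t - u = 2u_ξξ - u.
The lower-order terms cancel, leaving the standard heat equation u_t = 2u_ξξ.
Initial data for u: u(ξ,0) = θ(ξ,0) = 2sin(2ξ) - sin(4ξ). The boundary conditions carry over: u(0,t) = u(π,t) = 0.
Solve for u:
  Using separation of variables u = X(ξ)G(t):
  Eigenfunctions: sin(nξ), n = 1, 2, 3, ...
  General solution: u(ξ, t) = Σ c_n sin(nξ) exp(-2n² t)
  Matching u(ξ,0) = 2sin(2ξ) - sin(4ξ) term by term: c_2=2, c_4=-1.
Hence u(ξ,t) = 2exp(-8t)sin(2ξ) - exp(-32t)sin(4ξ).
Transform back: θ(ξ,t) = exp(-t)u(ξ,t).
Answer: θ(ξ, t) = 2exp(-9t)sin(2ξ) - exp(-33t)sin(4ξ)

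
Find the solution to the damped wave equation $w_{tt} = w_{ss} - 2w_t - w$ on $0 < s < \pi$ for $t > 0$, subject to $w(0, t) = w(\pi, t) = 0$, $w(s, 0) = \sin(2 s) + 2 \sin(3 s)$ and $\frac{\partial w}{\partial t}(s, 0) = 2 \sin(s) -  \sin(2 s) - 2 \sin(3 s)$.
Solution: Substitute $w = e^{-t}u$, i.e. $u = e^{t}w$.
By the product rule, $w_t = e^{-t}(u_t - u)$, $w_{tt} = e^{-t}(u_{tt} - 2u_t + u)$, $w_{ss} = e^{-t}u_{ss}$.
Substituting into the PDE and dividing by $e^{-t}$: $u_{tt} - 2u_t + u = u_{ss} - 2(u_t - u) - u$.
The lower-order terms cancel, leaving the standard wave equation $u_{tt} = u_{ss}$.
Initial data for $u$: $u(s,0) = w(s,0) = \sin(2 s) + 2 \sin(3 s)$; $u_t(s,0) = w_t(s,0) + w(s,0) = 2 \sin(s)$. The boundary conditions carry over: $u(0,t) = u(\pi,t) = 0$.
Solve for $u$:
  Using separation of variables $u = X(s)T(t)$:
  Eigenfunctions: $\sin(ns)$, $n = 1, 2, 3, \ldots$
  General solution: $u(s, t) = \sum [A_n \cos(n t) + B_n \sin(n t)] \sin(ns)$
  From $u(s,0) = \sin(2 s) + 2 \sin(3 s)$: $A_2=1, A_3=2$. From $u_t(s,0) = 2 \sin(s)$, using $u_t(s,0) = \sum \omega_n B_n \sin(ns)$ with $\omega_n = n$: $B_1 = 2/1 = 2$.
Hence $u(s,t) = 2 \sin(s) \sin(t) + \sin(2 s) \cos(2 t) + 2 \sin(3 s) \cos(3 t)$.
Transform back: $w(s,t) = e^{-t}u(s,t)$.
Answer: $w(s, t) = 2 e^{-t} \sin(s) \sin(t) + e^{-t} \sin(2 s) \cos(2 t) + 2 e^{-t} \sin(3 s) \cos(3 t)$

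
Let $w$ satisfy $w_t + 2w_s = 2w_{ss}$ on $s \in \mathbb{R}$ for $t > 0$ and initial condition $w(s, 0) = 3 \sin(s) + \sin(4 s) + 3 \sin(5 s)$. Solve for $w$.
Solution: Change to a moving frame: let $\eta = s - 2t$, $\sigma = t$ and write $w(s,t) = u(\eta,\sigma)$.
By the chain rule $w_t = u_{\sigma} - 2u_{\eta}$, $w_s = u_{\eta}$, $w_{ss} = u_{\eta\eta}$.
Then $w_t + 2w_s = u_{\sigma}$: the advection term cancels and the PDE becomes the heat equation $u_{\sigma} = 2u_{\eta\eta}$ on $\eta \in \mathbb{R}$.
Initial data: $u(\eta,0) = w(\eta,0) = 3 \sin(\eta) + \sin(4 \eta) + 3 \sin(5 \eta)$.
On $\eta \in \mathbb{R}$ each mode satisfies $(\sin(n\eta))'' = -n^2 \sin(n\eta)$, so $e^{-2n^2\sigma} \sin(n\eta)$ solves the heat equation; by superposition $u(\eta,\sigma) = \sum c_n e^{-2n^2\sigma} \sin(n\eta)$.
Reading off the coefficients: $c_1=3, c_4=1, c_5=3$, so $u(\eta,\sigma) = 3 e^{-2 \sigma} \sin(\eta) + e^{-32 \sigma} \sin(4 \eta) + 3 e^{-50 \sigma} \sin(5 \eta)$.
Substituting back $\eta = s - 2t$, $\sigma = t$: $w(s,t) = u(s - 2t, t)$.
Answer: $w(s, t) = 3 e^{-2 t} \sin(s - 2 t) + e^{-32 t} \sin(4 s - 8 t) + 3 e^{-50 t} \sin(5 s - 10 t)$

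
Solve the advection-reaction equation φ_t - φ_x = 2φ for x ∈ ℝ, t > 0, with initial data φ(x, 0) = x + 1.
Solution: Substitute φ = exp(2t)u, i.e. u = exp(-2t)φ.
By the product rule, φ_t = exp(2t)(u_t + 2u), φ_x = exp(2t)u_x.
Substituting into the PDE and dividing by exp(2t): u_t + 2u - u_x = 2u.
The lower-order terms cancel, leaving the standard advection equation u_t - u_x = 0.
Initial data for u: u(x,0) = φ(x,0) = x + 1.
Solve for u:
  By method of characteristics (waves move left with speed 1):
  Along characteristics x + t = const, u is constant, so u(x,t) = f(x + t) with f = u(·, 0).
Hence u(x,t) = t + x + 1.
Transform back: φ(x,t) = exp(2t)u(x,t).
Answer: φ(x, t) = texp(2t) + xexp(2t) + exp(2t)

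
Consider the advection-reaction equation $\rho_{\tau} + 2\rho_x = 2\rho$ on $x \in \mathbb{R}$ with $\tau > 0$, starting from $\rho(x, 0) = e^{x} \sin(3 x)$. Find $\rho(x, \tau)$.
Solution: Substitute $\rho = e^{x}u$, i.e. $u = e^{-x}\rho$.
By the product rule, $\rho_x = e^{x}(u_x + u)$, $\rho_{\tau} = e^{x}u_{\tau}$.
Substituting into the PDE and dividing by $e^{x}$: $u_{\tau} + 2(u_x + u) = 2u$.
The lower-order terms cancel, leaving the standard advection equation $u_{\tau} + 2u_x = 0$.
Initial data for $u$: $u(x,0) = e^{-x}\rho(x,0) = \sin(3 x)$.
Solve for $u$:
  By method of characteristics (waves move right with speed 2):
  Along characteristics $x - 2\tau =$ const, $u$ is constant, so $u(x,\tau) = f(x - 2\tau)$ with $f = u( \cdot , 0)$.
Hence $u(x,\tau) = \sin(3 x - 6 \tau)$.
Transform back: $\rho(x,\tau) = e^{x}u(x,\tau)$.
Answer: $\rho(x, \tau) = - e^{x} \sin(6 \tau - 3 x)$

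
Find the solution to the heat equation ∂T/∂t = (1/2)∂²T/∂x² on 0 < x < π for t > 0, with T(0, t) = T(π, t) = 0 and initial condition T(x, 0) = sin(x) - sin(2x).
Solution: Separating variables: T = Σ c_n exp(-n²t/2) sin(nx). From T(x,0) = sin(x) - sin(2x): c_1=1, c_2=-1.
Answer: T(x, t) = -exp(-2t)sin(2x) + exp(-t/2)sin(x)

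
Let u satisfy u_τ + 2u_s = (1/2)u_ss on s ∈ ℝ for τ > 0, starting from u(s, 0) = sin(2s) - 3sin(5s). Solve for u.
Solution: Change to a moving frame: let η = s - 2τ, σ = τ and write u(s,τ) = w(η,σ).
By the chain rule u_τ = w_σ - 2w_η, u_s = w_η, u_ss = w_ηη.
Then u_τ + 2u_s = w_σ: the advection term cancels and the PDE becomes the heat equation w_σ = (1/2)w_ηη on η ∈ ℝ.
Initial data: w(η,0) = u(η,0) = sin(2η) - 3sin(5η).
On η ∈ ℝ each mode satisfies (sin(nη))″ = -n² sin(nη), so exp(-n²σ/2) sin(nη) solves the heat equation; by superposition w(η,σ) = Σ c_n exp(-n²σ/2) sin(nη).
Reading off the coefficients: c_2=1, c_5=-3, so w(η,σ) = exp(-2σ)sin(2η) - 3exp(-25σ/2)sin(5η).
Substituting back η = s - 2τ, σ = τ: u(s,τ) = w(s - 2τ, τ).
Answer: u(s, τ) = exp(-2τ)sin(2s - 4τ) - 3exp(-25τ/2)sin(5s - 10τ)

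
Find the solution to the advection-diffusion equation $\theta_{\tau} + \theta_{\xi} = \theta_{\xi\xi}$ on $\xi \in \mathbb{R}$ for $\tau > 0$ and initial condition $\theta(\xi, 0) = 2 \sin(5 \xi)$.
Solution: Moving frame: $\eta = \xi - \tau$, $\sigma = \tau$, $\theta = u(\eta,\sigma)$, so $\theta_{\tau} = u_{\sigma} - u_{\eta}$ and $\theta_{\xi\xi} = u_{\eta\eta}$.
Hence $\theta_{\tau} + \theta_{\xi} = u_{\sigma}$ and the PDE becomes the heat equation $u_{\sigma} = u_{\eta\eta}$ on $\eta \in \mathbb{R}$.
Initial data: $u(\eta,0) = \theta(\eta,0) = 2 \sin(5 \eta)$. Each mode $\sin(n\eta)$ decays as $e^{-n^2\sigma}$ on $\mathbb{R}$, so $u(\eta,\sigma) = \sum c_n e^{-n^2\sigma} \sin(n\eta)$ with $c_5=2$: $u(\eta,\sigma) = 2 e^{-25 \sigma} \sin(5 \eta)$.
Substituting back: $\theta(\xi,\tau) = u(\xi - \tau, \tau)$.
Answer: $\theta(\xi, \tau) = -2 e^{-25 \tau} \sin(5 \tau - 5 \xi)$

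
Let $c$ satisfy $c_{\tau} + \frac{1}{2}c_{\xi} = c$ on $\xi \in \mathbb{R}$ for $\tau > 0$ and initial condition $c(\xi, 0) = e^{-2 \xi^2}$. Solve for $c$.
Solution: Substitute $c = e^{\tau}u$.
Then $c_{\tau} = e^{\tau}(u_{\tau} + u)$, $c_{\xi} = e^{\tau}u_{\xi}$; substituting and dividing by $e^{\tau}$, the lower-order terms cancel: $u_{\tau} + \frac{1}{2}u_{\xi} = 0$ (standard advection equation).
Data for $u$: $u(\xi,0) = c(\xi,0) = e^{-2 \xi^2}$.
By characteristics ($d\xi/d\tau = 1/2$), $u(\xi,\tau) = f(\xi - \frac{1}{2}\tau)$ with $f = u( \cdot , 0)$.
So $u(\xi,\tau) = e^{-2 (\xi - \tau/2)^2}$, and $c(\xi,\tau) = e^{\tau}u(\xi,\tau)$.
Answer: $c(\xi, \tau) = e^{\tau} e^{-2 (-\tau/2 + \xi)^2}$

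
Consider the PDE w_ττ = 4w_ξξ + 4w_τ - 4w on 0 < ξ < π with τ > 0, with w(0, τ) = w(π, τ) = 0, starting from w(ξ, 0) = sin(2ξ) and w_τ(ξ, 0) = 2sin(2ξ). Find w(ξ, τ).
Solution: Substitute w = exp(2τ)u, i.e. u = exp(-2τ)w.
By the product rule, w_τ = exp(2τ)(u_τ + 2u), w_ττ = exp(2τ)(u_ττ + 4u_τ + 4u), w_ξξ = exp(2τ)u_ξξ.
Substituting into the PDE and dividing by exp(2τ): u_ττ + 4u_τ + 4u = 4u_ξξ + 4(u_τ + 2u) - 4u.
The lower-order terms cancel, leaving the standard wave equation u_ττ = 4u_ξξ.
Initial data for u: u(ξ,0) = w(ξ,0) = sin(2ξ); u_τ(ξ,0) = w_τ(ξ,0) - 2w(ξ,0) = 0. The boundary conditions carry over: u(0,τ) = u(π,τ) = 0.
Solve for u:
  Using separation of variables u = X(ξ)T(τ):
  Eigenfunctions: sin(nξ), n = 1, 2, 3, ...
  General solution: u(ξ, τ) = Σ [A_n cos(2n τ) + B_n sin(2n τ)] sin(nξ)
  From u(ξ,0) = sin(2ξ): A_2=1. From u_τ(ξ,0) = 0: all B_n = 0.
Hence u(ξ,τ) = sin(2ξ)cos(4τ).
Transform back: w(ξ,τ) = exp(2τ)u(ξ,τ).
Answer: w(ξ, τ) = exp(2τ)sin(2ξ)cos(4τ)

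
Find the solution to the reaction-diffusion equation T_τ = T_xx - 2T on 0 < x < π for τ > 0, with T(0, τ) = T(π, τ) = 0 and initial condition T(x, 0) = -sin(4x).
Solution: Substitute T = exp(-2τ)u.
Then T_τ = exp(-2τ)(u_τ - 2u), T_xx = exp(-2τ)u_xx; substituting and dividing by exp(-2τ), the lower-order terms cancel: u_τ = u_xx (standard heat equation).
Data for u: u(x,0) = T(x,0) = -sin(4x). The boundary conditions carry over: u(0,τ) = u(π,τ) = 0.
Separating variables: u = Σ c_n exp(-n²τ) sin(nx). From u(x,0) = -sin(4x): c_4=-1.
So u(x,τ) = -exp(-16τ)sin(4x), and T(x,τ) = exp(-2τ)u(x,τ).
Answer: T(x, τ) = -exp(-18τ)sin(4x)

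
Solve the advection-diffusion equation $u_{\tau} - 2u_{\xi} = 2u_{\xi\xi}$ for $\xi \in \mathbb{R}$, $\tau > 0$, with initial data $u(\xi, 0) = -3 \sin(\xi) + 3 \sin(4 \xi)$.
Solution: Moving frame: $\eta = \xi + 2\tau$, $\sigma = \tau$, $u = w(\eta,\sigma)$, so $u_{\tau} = w_{\sigma} + 2w_{\eta}$ and $u_{\xi\xi} = w_{\eta\eta}$.
Hence $u_{\tau} - 2u_{\xi} = w_{\sigma}$ and the PDE becomes the heat equation $w_{\sigma} = 2w_{\eta\eta}$ on $\eta \in \mathbb{R}$.
Initial data: $w(\eta,0) = u(\eta,0) = -3 \sin(\eta) + 3 \sin(4 \eta)$. Each mode $\sin(n\eta)$ decays as $e^{-2n^2\sigma}$ on $\mathbb{R}$, so $w(\eta,\sigma) = \sum c_n e^{-2n^2\sigma} \sin(n\eta)$ with $c_1=-3, c_4=3$: $w(\eta,\sigma) = -3 e^{-2 \sigma} \sin(\eta) + 3 e^{-32 \sigma} \sin(4 \eta)$.
Substituting back: $u(\xi,\tau) = w(\xi + 2\tau, \tau)$.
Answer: $u(\xi, \tau) = -3 e^{-2 \tau} \sin(2 \tau + \xi) + 3 e^{-32 \tau} \sin(8 \tau + 4 \xi)$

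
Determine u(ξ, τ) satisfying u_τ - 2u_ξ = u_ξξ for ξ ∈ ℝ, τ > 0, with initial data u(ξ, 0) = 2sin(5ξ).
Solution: Change to a moving frame: let η = ξ + 2τ, σ = τ and write u(ξ,τ) = w(η,σ).
By the chain rule u_τ = w_σ + 2w_η, u_ξ = w_η, u_ξξ = w_ηη.
Then u_τ - 2u_ξ = w_σ: the advection term cancels and the PDE becomes the heat equation w_σ = w_ηη on η ∈ ℝ.
Initial data: w(η,0) = u(η,0) = 2sin(5η).
On η ∈ ℝ each mode satisfies (sin(nη))″ = -n² sin(nη), so exp(-n²σ) sin(nη) solves the heat equation; by superposition w(η,σ) = Σ c_n exp(-n²σ) sin(nη).
Reading off the coefficients: c_5=2, so w(η,σ) = 2exp(-25σ)sin(5η).
Substituting back η = ξ + 2τ, σ = τ: u(ξ,τ) = w(ξ + 2τ, τ).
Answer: u(ξ, τ) = 2exp(-25τ)sin(5ξ + 10τ)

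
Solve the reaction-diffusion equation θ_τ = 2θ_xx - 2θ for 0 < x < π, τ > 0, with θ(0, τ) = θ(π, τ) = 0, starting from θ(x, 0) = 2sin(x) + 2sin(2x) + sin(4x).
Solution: Substitute θ = exp(-2τ)u.
Then θ_τ = exp(-2τ)(u_τ - 2u), θ_xx = exp(-2τ)u_xx; substituting and dividing by exp(-2τ), the lower-order terms cancel: u_τ = 2u_xx (standard heat equation).
Data for u: u(x,0) = θ(x,0) = 2sin(x) + 2sin(2x) + sin(4x). The boundary conditions carry over: u(0,τ) = u(π,τ) = 0.
Separating variables: u = Σ c_n exp(-2n²τ) sin(nx). From u(x,0) = 2sin(x) + 2sin(2x) + sin(4x): c_1=2, c_2=2, c_4=1.
So u(x,τ) = 2exp(-2τ)sin(x) + 2exp(-8τ)sin(2x) + exp(-32τ)sin(4x), and θ(x,τ) = exp(-2τ)u(x,τ).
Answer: θ(x, τ) = 2exp(-4τ)sin(x) + 2exp(-10τ)sin(2x) + exp(-34τ)sin(4x)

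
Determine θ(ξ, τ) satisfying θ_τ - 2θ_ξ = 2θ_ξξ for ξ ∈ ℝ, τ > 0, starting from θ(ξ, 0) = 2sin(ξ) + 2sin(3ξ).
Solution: Change to a moving frame: let η = ξ + 2τ, σ = τ and write θ(ξ,τ) = u(η,σ).
By the chain rule θ_τ = u_σ + 2u_η, θ_ξ = u_η, θ_ξξ = u_ηη.
Then θ_τ - 2θ_ξ = u_σ: the advection term cancels and the PDE becomes the heat equation u_σ = 2u_ηη on η ∈ ℝ.
Initial data: u(η,0) = θ(η,0) = 2sin(η) + 2sin(3η).
On η ∈ ℝ each mode satisfies (sin(nη))″ = -n² sin(nη), so exp(-2n²σ) sin(nη) solves the heat equation; by superposition u(η,σ) = Σ c_n exp(-2n²σ) sin(nη).
Reading off the coefficients: c_1=2, c_3=2, so u(η,σ) = 2exp(-2σ)sin(η) + 2exp(-18σ)sin(3η).
Substituting back η = ξ + 2τ, σ = τ: θ(ξ,τ) = u(ξ + 2τ, τ).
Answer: θ(ξ, τ) = 2exp(-2τ)sin(ξ + 2τ) + 2exp(-18τ)sin(3ξ + 6τ)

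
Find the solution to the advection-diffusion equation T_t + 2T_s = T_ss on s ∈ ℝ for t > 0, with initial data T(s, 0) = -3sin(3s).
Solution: Change to a moving frame: let η = s - 2t, σ = t and write T(s,t) = u(η,σ).
By the chain rule T_t = u_σ - 2u_η, T_s = u_η, T_ss = u_ηη.
Then T_t + 2T_s = u_σ: the advection term cancels and the PDE becomes the heat equation u_σ = u_ηη on η ∈ ℝ.
Initial data: u(η,0) = T(η,0) = -3sin(3η).
On η ∈ ℝ each mode satisfies (sin(nη))″ = -n² sin(nη), so exp(-n²σ) sin(nη) solves the heat equation; by superposition u(η,σ) = Σ c_n exp(-n²σ) sin(nη).
Reading off the coefficients: c_3=-3, so u(η,σ) = -3exp(-9σ)sin(3η).
Substituting back η = s - 2t, σ = t: T(s,t) = u(s - 2t, t).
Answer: T(s, t) = -3exp(-9t)sin(3s - 6t)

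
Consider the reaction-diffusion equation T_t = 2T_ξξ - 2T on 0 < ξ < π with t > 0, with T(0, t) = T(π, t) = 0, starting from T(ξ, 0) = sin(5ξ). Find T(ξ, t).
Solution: Substitute T = exp(-2t)u, i.e. u = exp(2t)T.
By the product rule, T_t = exp(-2t)(u_t - 2u), T_ξξ = exp(-2t)u_ξξ.
Substituting into the PDE and dividing by exp(-2t): u_t - 2u = 2u_ξξ - 2u.
The lower-order terms cancel, leaving the standard heat equation u_t = 2u_ξξ.
Initial data for u: u(ξ,0) = T(ξ,0) = sin(5ξ). The boundary conditions carry over: u(0,t) = u(π,t) = 0.
Solve for u:
  Using separation of variables u = X(ξ)G(t):
  Eigenfunctions: sin(nξ), n = 1, 2, 3, ...
  General solution: u(ξ, t) = Σ c_n sin(nξ) exp(-2n² t)
  Matching u(ξ,0) = sin(5ξ) term by term: c_5=1.
Hence u(ξ,t) = exp(-50t)sin(5ξ).
Transform back: T(ξ,t) = exp(-2t)u(ξ,t).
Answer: T(ξ, t) = exp(-52t)sin(5ξ)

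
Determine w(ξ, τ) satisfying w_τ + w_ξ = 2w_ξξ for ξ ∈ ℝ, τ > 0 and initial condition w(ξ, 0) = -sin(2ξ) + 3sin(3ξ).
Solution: Moving frame: η = ξ - τ, σ = τ, w = u(η,σ), so w_τ = u_σ - u_η and w_ξξ = u_ηη.
Hence w_τ + w_ξ = u_σ and the PDE becomes the heat equation u_σ = 2u_ηη on η ∈ ℝ.
Initial data: u(η,0) = w(η,0) = -sin(2η) + 3sin(3η). Each mode sin(nη) decays as exp(-2n²σ) on ℝ, so u(η,σ) = Σ c_n exp(-2n²σ) sin(nη) with c_2=-1, c_3=3: u(η,σ) = -exp(-8σ)sin(2η) + 3exp(-18σ)sin(3η).
Substituting back: w(ξ,τ) = u(ξ - τ, τ).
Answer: w(ξ, τ) = -exp(-8τ)sin(2ξ - 2τ) + 3exp(-18τ)sin(3ξ - 3τ)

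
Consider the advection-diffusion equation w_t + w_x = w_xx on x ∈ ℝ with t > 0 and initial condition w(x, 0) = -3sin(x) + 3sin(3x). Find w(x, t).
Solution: Moving frame: η = x - t, σ = t, w = u(η,σ), so w_t = u_σ - u_η and w_xx = u_ηη.
Hence w_t + w_x = u_σ and the PDE becomes the heat equation u_σ = u_ηη on η ∈ ℝ.
Initial data: u(η,0) = w(η,0) = -3sin(η) + 3sin(3η). Each mode sin(nη) decays as exp(-n²σ) on ℝ, so u(η,σ) = Σ c_n exp(-n²σ) sin(nη) with c_1=-3, c_3=3: u(η,σ) = -3exp(-σ)sin(η) + 3exp(-9σ)sin(3η).
Substituting back: w(x,t) = u(x - t, t).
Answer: w(x, t) = 3exp(-t)sin(t - x) - 3exp(-9t)sin(3t - 3x)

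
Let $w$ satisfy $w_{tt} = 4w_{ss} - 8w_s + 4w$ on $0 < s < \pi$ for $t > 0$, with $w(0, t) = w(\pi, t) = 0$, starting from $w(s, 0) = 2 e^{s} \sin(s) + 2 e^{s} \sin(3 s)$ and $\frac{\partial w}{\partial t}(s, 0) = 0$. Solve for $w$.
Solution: Substitute $w = e^{s}u$, i.e. $u = e^{-s}w$.
By the product rule, $w_s = e^{s}(u_s + u)$, $w_{ss} = e^{s}(u_{ss} + 2u_s + u)$, $w_{tt} = e^{s}u_{tt}$.
Substituting into the PDE and dividing by $e^{s}$: $u_{tt} = 4(u_{ss} + 2u_s + u) - 8(u_s + u) + 4u$.
The lower-order terms cancel, leaving the standard wave equation $u_{tt} = 4u_{ss}$.
Initial data for $u$: $u(s,0) = e^{-s}w(s,0) = 2 \sin(s) + 2 \sin(3 s)$; $u_t(s,0) = e^{-s}w_t(s,0) = 0$. The boundary conditions carry over: $u(0,t) = u(\pi,t) = 0$.
Solve for $u$:
  Using separation of variables $u = X(s)T(t)$:
  Eigenfunctions: $\sin(ns)$, $n = 1, 2, 3, \ldots$
  General solution: $u(s, t) = \sum [A_n \cos(2n t) + B_n \sin(2n t)] \sin(ns)$
  From $u(s,0) = 2 \sin(s) + 2 \sin(3 s)$: $A_1=2, A_3=2$. From $u_t(s,0) = 0$: all $B_n = 0$.
Hence $u(s,t) = 2 \sin(s) \cos(2 t) + 2 \sin(3 s) \cos(6 t)$.
Transform back: $w(s,t) = e^{s}u(s,t)$.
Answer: $w(s, t) = 2 e^{s} \sin(s) \cos(2 t) + 2 e^{s} \sin(3 s) \cos(6 t)$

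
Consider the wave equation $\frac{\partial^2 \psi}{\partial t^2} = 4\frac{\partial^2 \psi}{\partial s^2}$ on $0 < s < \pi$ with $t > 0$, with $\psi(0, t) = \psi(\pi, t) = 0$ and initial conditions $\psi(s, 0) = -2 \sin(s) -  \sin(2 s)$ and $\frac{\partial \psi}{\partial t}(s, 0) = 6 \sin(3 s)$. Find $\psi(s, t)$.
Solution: Separating variables: $\psi = \sum [A_n \cos(\omega_n t) + B_n \sin(\omega_n t)] \sin(ns)$, $\omega_n = 2n$. From ICs ($B_n$ = velocity coefficient / $\omega_n$): $A_1=-2, A_2=-1, B_3=1$.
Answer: $\psi(s, t) = -2 \sin(s) \cos(2 t) -  \sin(2 s) \cos(4 t) + \sin(3 s) \sin(6 t)$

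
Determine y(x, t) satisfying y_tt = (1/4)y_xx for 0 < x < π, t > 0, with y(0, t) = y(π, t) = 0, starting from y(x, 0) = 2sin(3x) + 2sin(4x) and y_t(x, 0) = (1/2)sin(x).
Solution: Using separation of variables y = X(x)T(t):
Eigenfunctions: sin(nx), n = 1, 2, 3, ...
General solution: y(x, t) = Σ [A_n cos(n t/2) + B_n sin(n t/2)] sin(nx)
From y(x,0) = 2sin(3x) + 2sin(4x): A_3=2, A_4=2. From y_t(x,0) = (1/2)sin(x), using y_t(x,0) = Σ ω_n B_n sin(nx) with ω_n = n/2: B_1 = (1/2)/(1/2) = 1.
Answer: y(x, t) = sin(t/2)sin(x) + 2sin(3x)cos(3t/2) + 2sin(4x)cos(2t)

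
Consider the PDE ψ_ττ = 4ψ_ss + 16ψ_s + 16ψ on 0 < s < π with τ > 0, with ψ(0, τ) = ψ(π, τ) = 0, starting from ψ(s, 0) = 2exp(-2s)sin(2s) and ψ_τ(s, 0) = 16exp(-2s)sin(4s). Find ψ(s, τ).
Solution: Substitute ψ = exp(-2s)u.
Then ψ_s = exp(-2s)(u_s - 2u), ψ_ss = exp(-2s)(u_ss - 4u_s + 4u), ψ_ττ = exp(-2s)u_ττ; substituting and dividing by exp(-2s), the lower-order terms cancel: u_ττ = 4u_ss (standard wave equation).
Data for u: u(s,0) = exp(2s)ψ(s,0) = 2sin(2s); u_τ(s,0) = exp(2s)ψ_τ(s,0) = 16sin(4s). The boundary conditions carry over: u(0,τ) = u(π,τ) = 0.
Separating variables: u = Σ [A_n cos(ω_n τ) + B_n sin(ω_n τ)] sin(ns), ω_n = 2n. From ICs (B_n = velocity coefficient / ω_n): A_2=2, B_4=2.
So u(s,τ) = 2sin(2s)cos(4τ) + 2sin(4s)sin(8τ), and ψ(s,τ) = exp(-2s)u(s,τ).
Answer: ψ(s, τ) = 2exp(-2s)sin(2s)cos(4τ) + 2exp(-2s)sin(4s)sin(8τ)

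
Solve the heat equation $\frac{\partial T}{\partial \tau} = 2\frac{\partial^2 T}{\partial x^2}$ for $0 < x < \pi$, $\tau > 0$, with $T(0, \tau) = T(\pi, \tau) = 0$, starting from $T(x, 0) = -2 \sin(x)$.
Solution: Separating variables: $T = \sum c_n e^{-2n^2\tau} \sin(nx)$. From $T(x,0) = -2 \sin(x)$: $c_1=-2$.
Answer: $T(x, \tau) = -2 e^{-2 \tau} \sin(x)$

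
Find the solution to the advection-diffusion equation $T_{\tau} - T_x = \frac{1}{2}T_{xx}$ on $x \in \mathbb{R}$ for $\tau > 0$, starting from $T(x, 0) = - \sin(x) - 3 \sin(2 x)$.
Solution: Change to a moving frame: let $\eta = x + \tau$, $\sigma = \tau$ and write $T(x,\tau) = u(\eta,\sigma)$.
By the chain rule $T_{\tau} = u_{\sigma} + u_{\eta}$, $T_x = u_{\eta}$, $T_{xx} = u_{\eta\eta}$.
Then $T_{\tau} - T_x = u_{\sigma}$: the advection term cancels and the PDE becomes the heat equation $u_{\sigma} = \frac{1}{2}u_{\eta\eta}$ on $\eta \in \mathbb{R}$.
Initial data: $u(\eta,0) = T(\eta,0) = - \sin(\eta) - 3 \sin(2 \eta)$.
On $\eta \in \mathbb{R}$ each mode satisfies $(\sin(n\eta))'' = -n^2 \sin(n\eta)$, so $e^{-n^2\sigma/2} \sin(n\eta)$ solves the heat equation; by superposition $u(\eta,\sigma) = \sum c_n e^{-n^2\sigma/2} \sin(n\eta)$.
Reading off the coefficients: $c_1=-1, c_2=-3$, so $u(\eta,\sigma) = -3 e^{-2 \sigma} \sin(2 \eta) - e^{-\sigma/2} \sin(\eta)$.
Substituting back $\eta = x + \tau$, $\sigma = \tau$: $T(x,\tau) = u(x + \tau, \tau)$.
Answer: $T(x, \tau) = -3 e^{-2 \tau} \sin(2 \tau + 2 x) -  e^{-\tau/2} \sin(\tau + x)$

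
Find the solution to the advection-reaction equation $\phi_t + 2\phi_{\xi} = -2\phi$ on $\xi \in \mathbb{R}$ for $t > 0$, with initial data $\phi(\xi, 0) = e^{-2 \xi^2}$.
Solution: Substitute $\phi = e^{-2t}u$.
Then $\phi_t = e^{-2t}(u_t - 2u)$, $\phi_{\xi} = e^{-2t}u_{\xi}$; substituting and dividing by $e^{-2t}$, the lower-order terms cancel: $u_t + 2u_{\xi} = 0$ (standard advection equation).
Data for $u$: $u(\xi,0) = \phi(\xi,0) = e^{-2 \xi^2}$.
By characteristics ($d\xi/dt = 2$), $u(\xi,t) = f(\xi - 2t)$ with $f = u( \cdot , 0)$.
So $u(\xi,t) = e^{-2 (-2 t + \xi)^2}$, and $\phi(\xi,t) = e^{-2t}u(\xi,t)$.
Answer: $\phi(\xi, t) = e^{-2 t} e^{-2 (\xi - 2 t)^2}$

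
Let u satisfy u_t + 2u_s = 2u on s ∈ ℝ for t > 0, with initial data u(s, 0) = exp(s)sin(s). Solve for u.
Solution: Substitute u = exp(s)w.
Then u_s = exp(s)(w_s + w), u_t = exp(s)w_t; substituting and dividing by exp(s), the lower-order terms cancel: w_t + 2w_s = 0 (standard advection equation).
Data for w: w(s,0) = exp(-s)u(s,0) = sin(s).
By characteristics (ds/dt = 2), w(s,t) = f(s - 2t) with f = w(·, 0).
So w(s,t) = sin(s - 2t), and u(s,t) = exp(s)w(s,t).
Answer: u(s, t) = exp(s)sin(s - 2t)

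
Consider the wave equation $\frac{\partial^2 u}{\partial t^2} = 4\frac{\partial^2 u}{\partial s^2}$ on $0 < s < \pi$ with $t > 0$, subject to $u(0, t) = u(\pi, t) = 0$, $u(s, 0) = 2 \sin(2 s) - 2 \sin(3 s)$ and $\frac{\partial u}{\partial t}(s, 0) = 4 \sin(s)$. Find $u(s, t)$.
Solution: Separating variables: $u = \sum [A_n \cos(\omega_n t) + B_n \sin(\omega_n t)] \sin(ns)$, $\omega_n = 2n$. From ICs ($B_n$ = velocity coefficient / $\omega_n$): $A_2=2, A_3=-2, B_1=2$.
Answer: $u(s, t) = 2 \sin(s) \sin(2 t) + 2 \sin(2 s) \cos(4 t) - 2 \sin(3 s) \cos(6 t)$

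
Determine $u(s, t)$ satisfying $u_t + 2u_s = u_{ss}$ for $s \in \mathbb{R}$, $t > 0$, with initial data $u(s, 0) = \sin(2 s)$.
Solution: Change to a moving frame: let $\eta = s - 2t$, $\sigma = t$ and write $u(s,t) = w(\eta,\sigma)$.
By the chain rule $u_t = w_{\sigma} - 2w_{\eta}$, $u_s = w_{\eta}$, $u_{ss} = w_{\eta\eta}$.
Then $u_t + 2u_s = w_{\sigma}$: the advection term cancels and the PDE becomes the heat equation $w_{\sigma} = w_{\eta\eta}$ on $\eta \in \mathbb{R}$.
Initial data: $w(\eta,0) = u(\eta,0) = \sin(2 \eta)$.
On $\eta \in \mathbb{R}$ each mode satisfies $(\sin(n\eta))'' = -n^2 \sin(n\eta)$, so $e^{-n^2\sigma} \sin(n\eta)$ solves the heat equation; by superposition $w(\eta,\sigma) = \sum c_n e^{-n^2\sigma} \sin(n\eta)$.
Reading off the coefficients: $c_2=1$, so $w(\eta,\sigma) = e^{-4 \sigma} \sin(2 \eta)$.
Substituting back $\eta = s - 2t$, $\sigma = t$: $u(s,t) = w(s - 2t, t)$.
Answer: $u(s, t) = e^{-4 t} \sin(2 s - 4 t)$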